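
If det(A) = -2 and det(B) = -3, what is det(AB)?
6

Use the multiplicative property of determinants: det(AB) = det(A)*det(B).
det(AB) = (-2)*(-3) = 6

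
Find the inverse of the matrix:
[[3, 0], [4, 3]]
[[1/3, 0], [-4/9, 1/3]]

For [[a,b],[c,d]], inverse = (1/det)·[[d,-b],[-c,a]]
det = 3·3 - 0·4 = 9
Inverse = (1/9)·[[3, 0], [-4, 3]]
        = [[1/3, 0], [-4/9, 1/3]]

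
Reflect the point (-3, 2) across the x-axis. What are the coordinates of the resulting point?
(-3, -2)

Reflection across x-axis: (-3, 2) → (-3, -2)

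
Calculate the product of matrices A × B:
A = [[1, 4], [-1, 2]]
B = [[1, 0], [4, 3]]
[[17, 12], [7, 6]]

Matrix multiplication:
C[0][0] = 1×1 + 4×4 = 17
C[0][1] = 1×0 + 4×3 = 12
C[1][0] = -1×1 + 2×4 = 7
C[1][1] = -1×0 + 2×3 = 6
Result: [[17, 12], [7, 6]]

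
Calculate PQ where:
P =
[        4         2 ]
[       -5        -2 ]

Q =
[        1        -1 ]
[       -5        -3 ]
PQ =
[       -6       -10 ]
[        5        11 ]

Matrix multiplication: (PQ)[i][j] = sum over k of P[i][k] * Q[k][j].
  (PQ)[0][0] = (4)*(1) + (2)*(-5) = -6
  (PQ)[0][1] = (4)*(-1) + (2)*(-3) = -10
  (PQ)[1][0] = (-5)*(1) + (-2)*(-5) = 5
  (PQ)[1][1] = (-5)*(-1) + (-2)*(-3) = 11
PQ =
[       -6       -10 ]
[        5        11 ]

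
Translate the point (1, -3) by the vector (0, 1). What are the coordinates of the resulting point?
(1, -2)

Translation by (0, 1):
x' = 1 + 0 = 1
y' = -3 + 1 = -2
Homogeneous matrix: [[1, 0, 0], [0, 1, 1], [0, 0, 1]]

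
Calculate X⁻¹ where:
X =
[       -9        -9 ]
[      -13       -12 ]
det(X) = -9
X⁻¹ =
[      4/3        -1 ]
[    -13/9         1 ]

For a 2×2 matrix X = [[a, b], [c, d]] with det(X) ≠ 0, X⁻¹ = (1/det(X)) * [[d, -b], [-c, a]].
det(X) = (-9)*(-12) - (-9)*(-13) = 108 - 117 = -9.
X⁻¹ = (1/-9) * [[-12, 9], [13, -9]].
Dividing each entry by -9 and reducing:
X⁻¹ =
[      4/3        -1 ]
[    -13/9         1 ]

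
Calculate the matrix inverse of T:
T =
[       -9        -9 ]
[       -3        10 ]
det(T) = -117
T⁻¹ =
[  -10/117     -1/13 ]
[    -1/39      1/13 ]

For a 2×2 matrix T = [[a, b], [c, d]] with det(T) ≠ 0, T⁻¹ = (1/det(T)) * [[d, -b], [-c, a]].
det(T) = (-9)*(10) - (-9)*(-3) = -90 - 27 = -117.
T⁻¹ = (1/-117) * [[10, 9], [3, -9]].
Dividing each entry by -117 and reducing:
T⁻¹ =
[  -10/117     -1/13 ]
[    -1/39      1/13 ]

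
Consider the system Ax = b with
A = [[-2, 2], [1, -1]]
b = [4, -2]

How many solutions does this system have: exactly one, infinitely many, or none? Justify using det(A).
Infinitely many solutions

det(A) = (-2)*(-1) - (2)*(1) = 0, so A is singular (column 2 is -1 times column 1).
b = [4, -2] = -2 * column 1 of A, so b lies in the column space of A.
A singular matrix whose right-hand side is in its column space gives a 1-parameter family of solutions — infinitely many.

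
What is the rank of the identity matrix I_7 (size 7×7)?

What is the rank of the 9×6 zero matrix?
rank(I_7) = 7, rank(0) = 0

The identity I_7 has 7 columns that are the standard basis vectors e_1, …, e_7. These are linearly independent, so all 7 columns are pivots and rank(I_7) = 7.
The 9×6 zero matrix has every entry zero, so every row is the zero row and there are no pivots; rank(0) = 0.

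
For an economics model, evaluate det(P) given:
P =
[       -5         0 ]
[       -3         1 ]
det(P) = -5

For a 2×2 matrix [[a, b], [c, d]], det = a*d - b*c.
det(P) = (-5)*(1) - (0)*(-3) = -5 - 0 = -5.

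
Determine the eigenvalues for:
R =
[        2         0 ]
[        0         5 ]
λ = 2, 5

Solve det(R - λI) = 0. For a 2×2 matrix the characteristic equation is λ² - (trace)λ + det = 0.
trace(R) = a + d = 2 + 5 = 7.
det(R) = a*d - b*c = (2)*(5) - (0)*(0) = 10 - 0 = 10.
Characteristic equation: λ² - (7)λ + (10) = 0.
Discriminant = (7)² - 4*(10) = 49 - 40 = 9.
λ = (7 ± √9) / 2 = (7 ± 3) / 2 = 2, 5.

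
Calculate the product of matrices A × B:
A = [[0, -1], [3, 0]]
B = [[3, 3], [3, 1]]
[[-3, -1], [9, 9]]

Matrix multiplication:
C[0][0] = 0×3 + -1×3 = -3
C[0][1] = 0×3 + -1×1 = -1
C[1][0] = 3×3 + 0×3 = 9
C[1][1] = 3×3 + 0×1 = 9
Result: [[-3, -1], [9, 9]]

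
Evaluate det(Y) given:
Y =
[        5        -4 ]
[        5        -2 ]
det(Y) = 10

For a 2×2 matrix [[a, b], [c, d]], det = a*d - b*c.
det(Y) = (5)*(-2) - (-4)*(5) = -10 + 20 = 10.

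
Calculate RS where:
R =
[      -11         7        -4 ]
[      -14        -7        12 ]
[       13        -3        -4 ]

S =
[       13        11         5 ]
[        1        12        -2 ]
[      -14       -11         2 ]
RS =
[      -80         7       -77 ]
[     -357      -370       -32 ]
[      222       151        63 ]

Matrix multiplication: (RS)[i][j] = sum over k of R[i][k] * S[k][j].
  (RS)[0][0] = (-11)*(13) + (7)*(1) + (-4)*(-14) = -80
  (RS)[0][1] = (-11)*(11) + (7)*(12) + (-4)*(-11) = 7
  (RS)[0][2] = (-11)*(5) + (7)*(-2) + (-4)*(2) = -77
  (RS)[1][0] = (-14)*(13) + (-7)*(1) + (12)*(-14) = -357
  (RS)[1][1] = (-14)*(11) + (-7)*(12) + (12)*(-11) = -370
  (RS)[1][2] = (-14)*(5) + (-7)*(-2) + (12)*(2) = -32
  (RS)[2][0] = (13)*(13) + (-3)*(1) + (-4)*(-14) = 222
  (RS)[2][1] = (13)*(11) + (-3)*(12) + (-4)*(-11) = 151
  (RS)[2][2] = (13)*(5) + (-3)*(-2) + (-4)*(2) = 63
RS =
[      -80         7       -77 ]
[     -357      -370       -32 ]
[      222       151        63 ]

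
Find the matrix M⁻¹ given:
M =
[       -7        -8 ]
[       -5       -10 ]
det(M) = 30
M⁻¹ =
[     -1/3      4/15 ]
[      1/6     -7/30 ]

For a 2×2 matrix M = [[a, b], [c, d]] with det(M) ≠ 0, M⁻¹ = (1/det(M)) * [[d, -b], [-c, a]].
det(M) = (-7)*(-10) - (-8)*(-5) = 70 - 40 = 30.
M⁻¹ = (1/30) * [[-10, 8], [5, -7]].
Dividing each entry by 30 and reducing:
M⁻¹ =
[     -1/3      4/15 ]
[      1/6     -7/30 ]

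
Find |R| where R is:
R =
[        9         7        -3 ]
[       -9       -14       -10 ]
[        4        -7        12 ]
det(R) = -2023

Expand along row 0 (cofactor expansion): det(R) = a*(e*i - f*h) - b*(d*i - f*g) + c*(d*h - e*g), where the 3×3 is [[a, b, c], [d, e, f], [g, h, i]].
Minor M_00 = (-14)*(12) - (-10)*(-7) = -168 - 70 = -238.
Minor M_01 = (-9)*(12) - (-10)*(4) = -108 + 40 = -68.
Minor M_02 = (-9)*(-7) - (-14)*(4) = 63 + 56 = 119.
det(R) = (9)*(-238) - (7)*(-68) + (-3)*(119) = -2142 + 476 - 357 = -2023.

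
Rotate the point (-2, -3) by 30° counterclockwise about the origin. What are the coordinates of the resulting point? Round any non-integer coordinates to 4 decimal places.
(-0.2321, -3.5981)

Rotation matrix R(θ) = [[cos θ, -sin θ], [sin θ, cos θ]]; for θ = 30°:
R = [[√3/2, -1/2], [1/2, √3/2]]
Result: R × [-2, -3]ᵀ = [√3/2·-2 + (-1/2)·-3, 1/2·-2 + (√3/2)·-3]ᵀ = (-0.2321, -3.5981)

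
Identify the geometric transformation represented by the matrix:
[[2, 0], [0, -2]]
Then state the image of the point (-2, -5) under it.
non-uniform scaling by (2, -2); image of (-2, -5) is (-4, 10)

This is diagonal with distinct entries, so it scales the x-axis by 2 and the y-axis by -2.
The matrix [[2, 0], [0, -2]] represents: non-uniform scaling by (2, -2).
Applying it to (-2, -5): [2·-2 + 0·-5, 0·-2 + -2·-5] = (-4, 10).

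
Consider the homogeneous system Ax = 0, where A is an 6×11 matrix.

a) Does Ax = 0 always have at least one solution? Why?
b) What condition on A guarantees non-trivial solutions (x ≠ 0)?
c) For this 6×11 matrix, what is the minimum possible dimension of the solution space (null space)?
a) Yes, x = 0 is always a solution. b) When A has linearly dependent columns (rank < n). c) Minimum nullity = 5.

a) x = 0 satisfies A·0 = 0, so the zero vector is always a solution.
b) Non-trivial solutions exist iff the columns of A are linearly dependent, equivalently rank(A) < n (the number of columns).
c) By rank-nullity, rank(A) + nullity(A) = n = 11. Since A has only 6 rows, rank(A) ≤ 6, so nullity(A) ≥ 11 - 6 = 5.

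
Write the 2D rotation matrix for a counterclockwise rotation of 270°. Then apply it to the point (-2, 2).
R = [[0, 1], [-1, 0]]; R·(-2, 2) = (2, 2)

Rotation matrix formula: R(θ) = [[cos θ, -sin θ], [sin θ, cos θ]]
For θ = 270°:
cos(270°) = 0
sin(270°) = -1
R = [[0, 1], [-1, 0]]
Apply to (-2, 2): [0·-2 + (1)·2, -1·-2 + 0·2] = (2, 2)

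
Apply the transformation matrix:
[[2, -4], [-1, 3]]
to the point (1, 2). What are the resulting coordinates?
(-6, 5)

Matrix multiplication:
[[2, -4], [-1, 3]] × [1, 2]ᵀ
= [2×1 + -4×2, -1×1 + 3×2]ᵀ
= [-6.0000, 5.0000]ᵀ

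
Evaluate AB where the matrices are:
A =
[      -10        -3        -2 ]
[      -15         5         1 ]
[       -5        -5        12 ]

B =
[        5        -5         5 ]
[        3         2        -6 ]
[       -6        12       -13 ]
AB =
[      -47        20        -6 ]
[      -66        97      -118 ]
[     -112       159      -151 ]

Matrix multiplication: (AB)[i][j] = sum over k of A[i][k] * B[k][j].
  (AB)[0][0] = (-10)*(5) + (-3)*(3) + (-2)*(-6) = -47
  (AB)[0][1] = (-10)*(-5) + (-3)*(2) + (-2)*(12) = 20
  (AB)[0][2] = (-10)*(5) + (-3)*(-6) + (-2)*(-13) = -6
  (AB)[1][0] = (-15)*(5) + (5)*(3) + (1)*(-6) = -66
  (AB)[1][1] = (-15)*(-5) + (5)*(2) + (1)*(12) = 97
  (AB)[1][2] = (-15)*(5) + (5)*(-6) + (1)*(-13) = -118
  (AB)[2][0] = (-5)*(5) + (-5)*(3) + (12)*(-6) = -112
  (AB)[2][1] = (-5)*(-5) + (-5)*(2) + (12)*(12) = 159
  (AB)[2][2] = (-5)*(5) + (-5)*(-6) + (12)*(-13) = -151
AB =
[      -47        20        -6 ]
[      -66        97      -118 ]
[     -112       159      -151 ]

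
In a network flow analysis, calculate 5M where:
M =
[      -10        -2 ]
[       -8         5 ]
5M =
[      -50       -10 ]
[      -40        25 ]

Scalar multiplication is elementwise: (5M)[i][j] = 5 * M[i][j].
  (5M)[0][0] = 5 * (-10) = -50
  (5M)[0][1] = 5 * (-2) = -10
  (5M)[1][0] = 5 * (-8) = -40
  (5M)[1][1] = 5 * (5) = 25
5M =
[      -50       -10 ]
[      -40        25 ]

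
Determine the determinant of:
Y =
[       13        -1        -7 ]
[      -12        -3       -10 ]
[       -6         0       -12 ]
det(Y) = 678

Expand along row 0 (cofactor expansion): det(Y) = a*(e*i - f*h) - b*(d*i - f*g) + c*(d*h - e*g), where the 3×3 is [[a, b, c], [d, e, f], [g, h, i]].
Minor M_00 = (-3)*(-12) - (-10)*(0) = 36 - 0 = 36.
Minor M_01 = (-12)*(-12) - (-10)*(-6) = 144 - 60 = 84.
Minor M_02 = (-12)*(0) - (-3)*(-6) = 0 - 18 = -18.
det(Y) = (13)*(36) - (-1)*(84) + (-7)*(-18) = 468 + 84 + 126 = 678.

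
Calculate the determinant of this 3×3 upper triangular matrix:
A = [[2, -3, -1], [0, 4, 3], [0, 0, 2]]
16

The determinant of a triangular matrix is the product of its diagonal entries (the off-diagonal entries above the diagonal do not affect it).
det(A) = (2) * (4) * (2) = 16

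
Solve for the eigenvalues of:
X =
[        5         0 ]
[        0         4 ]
λ = 4, 5

Solve det(X - λI) = 0. For a 2×2 matrix the characteristic equation is λ² - (trace)λ + det = 0.
trace(X) = a + d = 5 + 4 = 9.
det(X) = a*d - b*c = (5)*(4) - (0)*(0) = 20 - 0 = 20.
Characteristic equation: λ² - (9)λ + (20) = 0.
Discriminant = (9)² - 4*(20) = 81 - 80 = 1.
λ = (9 ± √1) / 2 = (9 ± 1) / 2 = 4, 5.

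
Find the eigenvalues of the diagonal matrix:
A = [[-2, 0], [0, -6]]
λ₁ = -2, λ₂ = -6

The characteristic polynomial of A is det(A - λI) = (-2 - λ)(-6 - λ) = 0.
The roots are λ = -2 and λ = -6, so the eigenvalues are the diagonal entries.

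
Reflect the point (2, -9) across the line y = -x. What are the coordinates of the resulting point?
(9, -2)

Reflection across line y = -x: (2, -9) → (9, -2)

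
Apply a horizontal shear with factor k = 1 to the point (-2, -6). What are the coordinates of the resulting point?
(-8, -6)

Shear matrix for horizontal shear with factor k = 1:
[[1, 1], [0, 1]]
Result: (-2, -6) → (-8, -6)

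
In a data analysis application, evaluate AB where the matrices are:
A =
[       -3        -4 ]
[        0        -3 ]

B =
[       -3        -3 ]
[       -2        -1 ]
AB =
[       17        13 ]
[        6         3 ]

Matrix multiplication: (AB)[i][j] = sum over k of A[i][k] * B[k][j].
  (AB)[0][0] = (-3)*(-3) + (-4)*(-2) = 17
  (AB)[0][1] = (-3)*(-3) + (-4)*(-1) = 13
  (AB)[1][0] = (0)*(-3) + (-3)*(-2) = 6
  (AB)[1][1] = (0)*(-3) + (-3)*(-1) = 3
AB =
[       17        13 ]
[        6         3 ]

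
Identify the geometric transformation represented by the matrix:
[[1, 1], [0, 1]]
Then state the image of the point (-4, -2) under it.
horizontal shear with factor 1; image of (-4, -2) is (-6, -2)

The matrix [[1, k], [0, 1]] sends (x, y) to (x + 1y, y), leaving the y-coordinate fixed: a horizontal shear.
The matrix [[1, 1], [0, 1]] represents: horizontal shear with factor 1.
Applying it to (-4, -2): [1·-4 + 1·-2, 0·-4 + 1·-2] = (-6, -2).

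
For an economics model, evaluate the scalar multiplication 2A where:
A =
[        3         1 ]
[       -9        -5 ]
2A =
[        6         2 ]
[      -18       -10 ]

Scalar multiplication is elementwise: (2A)[i][j] = 2 * A[i][j].
  (2A)[0][0] = 2 * (3) = 6
  (2A)[0][1] = 2 * (1) = 2
  (2A)[1][0] = 2 * (-9) = -18
  (2A)[1][1] = 2 * (-5) = -10
2A =
[        6         2 ]
[      -18       -10 ]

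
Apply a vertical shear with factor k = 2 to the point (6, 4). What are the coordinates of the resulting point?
(6, 16)

Shear matrix for vertical shear with factor k = 2:
[[1, 0], [2, 1]]
Result: (6, 4) → (6, 16)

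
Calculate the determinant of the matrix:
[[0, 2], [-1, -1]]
2

For a 2×2 matrix [[a, b], [c, d]], det = ad - bc
det = (0)(-1) - (2)(-1) = 0 - -2 = 2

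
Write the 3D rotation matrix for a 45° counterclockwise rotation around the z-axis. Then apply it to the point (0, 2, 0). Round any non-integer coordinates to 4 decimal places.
R = [[√2/2, -√2/2, 0], [√2/2, √2/2, 0], [0, 0, 1]]; R·(0, 2, 0) = (-1.4142, 1.4142, 0.0000)

Rotation matrix for 45° around z-axis:
cos(45°) = √2/2, sin(45°) = √2/2
R = [[√2/2, -√2/2, 0], [√2/2, √2/2, 0], [0, 0, 1]]
Apply to (0, 2, 0): R·[0, 2, 0]ᵀ = (-1.4142, 1.4142, 0.0000)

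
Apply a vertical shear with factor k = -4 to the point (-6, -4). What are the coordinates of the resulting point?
(-6, 20)

Shear matrix for vertical shear with factor k = -4:
[[1, 0], [-4, 1]]
Result: (-6, -4) → (-6, 20)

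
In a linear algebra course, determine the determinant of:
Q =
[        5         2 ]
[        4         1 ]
det(Q) = -3

For a 2×2 matrix [[a, b], [c, d]], det = a*d - b*c.
det(Q) = (5)*(1) - (2)*(4) = 5 - 8 = -3.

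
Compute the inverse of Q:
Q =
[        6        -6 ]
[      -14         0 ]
det(Q) = -84
Q⁻¹ =
[        0     -1/14 ]
[     -1/6     -1/14 ]

For a 2×2 matrix Q = [[a, b], [c, d]] with det(Q) ≠ 0, Q⁻¹ = (1/det(Q)) * [[d, -b], [-c, a]].
det(Q) = (6)*(0) - (-6)*(-14) = 0 - 84 = -84.
Q⁻¹ = (1/-84) * [[0, 6], [14, 6]].
Dividing each entry by -84 and reducing:
Q⁻¹ =
[        0     -1/14 ]
[     -1/6     -1/14 ]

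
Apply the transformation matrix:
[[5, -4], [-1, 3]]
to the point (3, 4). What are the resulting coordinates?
(-1, 9)

Matrix multiplication:
[[5, -4], [-1, 3]] × [3, 4]ᵀ
= [5×3 + -4×4, -1×3 + 3×4]ᵀ
= [-1.0000, 9.0000]ᵀ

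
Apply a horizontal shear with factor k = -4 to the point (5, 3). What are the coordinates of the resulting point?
(-7, 3)

Shear matrix for horizontal shear with factor k = -4:
[[1, -4], [0, 1]]
Result: (5, 3) → (-7, 3)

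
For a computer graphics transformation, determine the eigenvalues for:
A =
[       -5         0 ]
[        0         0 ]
λ = -5, 0

Solve det(A - λI) = 0. For a 2×2 matrix the characteristic equation is λ² - (trace)λ + det = 0.
trace(A) = a + d = -5 + 0 = -5.
det(A) = a*d - b*c = (-5)*(0) - (0)*(0) = 0 - 0 = 0.
Characteristic equation: λ² - (-5)λ + (0) = 0.
Discriminant = (-5)² - 4*(0) = 25 - 0 = 25.
λ = (-5 ± √25) / 2 = (-5 ± 5) / 2 = -5, 0.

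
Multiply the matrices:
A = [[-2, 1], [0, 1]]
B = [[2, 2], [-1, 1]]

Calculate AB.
[[-5, -3], [-1, 1]]

Each entry (i,j) of AB = sum over k of A[i][k]*B[k][j].
(AB)[0][0] = (-2)*(2) + (1)*(-1) = -5
(AB)[0][1] = (-2)*(2) + (1)*(1) = -3
(AB)[1][0] = (0)*(2) + (1)*(-1) = -1
(AB)[1][1] = (0)*(2) + (1)*(1) = 1
AB = [[-5, -3], [-1, 1]]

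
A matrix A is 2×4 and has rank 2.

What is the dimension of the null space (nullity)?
2

The rank-nullity theorem for an m×n matrix states:
rank(A) + nullity(A) = n (the number of columns).
Here n = 4 and rank(A) = 2, so nullity(A) = 4 - 2 = 2.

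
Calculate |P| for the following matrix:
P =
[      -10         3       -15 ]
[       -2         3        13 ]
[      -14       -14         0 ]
det(P) = -3416

Expand along row 0 (cofactor expansion): det(P) = a*(e*i - f*h) - b*(d*i - f*g) + c*(d*h - e*g), where the 3×3 is [[a, b, c], [d, e, f], [g, h, i]].
Minor M_00 = (3)*(0) - (13)*(-14) = 0 + 182 = 182.
Minor M_01 = (-2)*(0) - (13)*(-14) = 0 + 182 = 182.
Minor M_02 = (-2)*(-14) - (3)*(-14) = 28 + 42 = 70.
det(P) = (-10)*(182) - (3)*(182) + (-15)*(70) = -1820 - 546 - 1050 = -3416.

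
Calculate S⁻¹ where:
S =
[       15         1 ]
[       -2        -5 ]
det(S) = -73
S⁻¹ =
[     5/73      1/73 ]
[    -2/73    -15/73 ]

For a 2×2 matrix S = [[a, b], [c, d]] with det(S) ≠ 0, S⁻¹ = (1/det(S)) * [[d, -b], [-c, a]].
det(S) = (15)*(-5) - (1)*(-2) = -75 + 2 = -73.
S⁻¹ = (1/-73) * [[-5, -1], [2, 15]].
Dividing each entry by -73 and reducing:
S⁻¹ =
[     5/73      1/73 ]
[    -2/73    -15/73 ]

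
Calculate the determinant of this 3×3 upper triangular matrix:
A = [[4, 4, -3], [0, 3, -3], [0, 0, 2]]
24

The determinant of a triangular matrix is the product of its diagonal entries (the off-diagonal entries above the diagonal do not affect it).
det(A) = (4) * (3) * (2) = 24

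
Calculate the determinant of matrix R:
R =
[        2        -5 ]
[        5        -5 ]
det(R) = 15

For a 2×2 matrix [[a, b], [c, d]], det = a*d - b*c.
det(R) = (2)*(-5) - (-5)*(5) = -10 + 25 = 15.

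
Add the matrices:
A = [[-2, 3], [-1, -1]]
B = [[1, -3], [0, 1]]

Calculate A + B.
[[-1, 0], [-1, 0]]

Add corresponding elements:
(-2)+(1)=-1
(3)+(-3)=0
(-1)+(0)=-1
(-1)+(1)=0
A + B = [[-1, 0], [-1, 0]]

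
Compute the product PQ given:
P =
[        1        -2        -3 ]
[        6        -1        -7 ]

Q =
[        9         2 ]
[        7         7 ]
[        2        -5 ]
PQ =
[      -11         3 ]
[       33        40 ]

Matrix multiplication: (PQ)[i][j] = sum over k of P[i][k] * Q[k][j].
  (PQ)[0][0] = (1)*(9) + (-2)*(7) + (-3)*(2) = -11
  (PQ)[0][1] = (1)*(2) + (-2)*(7) + (-3)*(-5) = 3
  (PQ)[1][0] = (6)*(9) + (-1)*(7) + (-7)*(2) = 33
  (PQ)[1][1] = (6)*(2) + (-1)*(7) + (-7)*(-5) = 40
PQ =
[      -11         3 ]
[       33        40 ]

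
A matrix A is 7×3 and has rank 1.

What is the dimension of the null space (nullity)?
2

The rank-nullity theorem for an m×n matrix states:
rank(A) + nullity(A) = n (the number of columns).
Here n = 3 and rank(A) = 1, so nullity(A) = 3 - 1 = 2.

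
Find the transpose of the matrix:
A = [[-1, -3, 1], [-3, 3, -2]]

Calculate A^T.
[[-1, -3], [-3, 3], [1, -2]]

The transpose sends entry (i,j) to (j,i); rows become columns.
Row 0 of A: [-1, -3, 1] -> column 0 of A^T.
Row 1 of A: [-3, 3, -2] -> column 1 of A^T.
A^T = [[-1, -3], [-3, 3], [1, -2]]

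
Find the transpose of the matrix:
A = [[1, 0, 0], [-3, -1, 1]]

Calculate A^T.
[[1, -3], [0, -1], [0, 1]]

The transpose sends entry (i,j) to (j,i); rows become columns.
Row 0 of A: [1, 0, 0] -> column 0 of A^T.
Row 1 of A: [-3, -1, 1] -> column 1 of A^T.
A^T = [[1, -3], [0, -1], [0, 1]]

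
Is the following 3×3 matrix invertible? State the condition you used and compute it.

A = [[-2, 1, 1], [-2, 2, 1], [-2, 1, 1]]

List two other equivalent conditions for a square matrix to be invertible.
No, not invertible; det(A) = 0 (two rows are equal, so the rows are linearly dependent). Equivalent conditions (failing for this A): rank(A) < 3; Ax = 0 has non-trivial solutions; 0 is an eigenvalue; the columns are linearly dependent.

To check invertibility, compute det(A).
In this matrix, row 0 and the last row are identical, so one row is a scalar multiple of another and the rows are linearly dependent.
A matrix with linearly dependent rows has det = 0 and is not invertible.
Equivalent failed conditions:
- rank(A) < 3.
- Ax = 0 has non-trivial solutions.
- 0 is an eigenvalue.
- The columns are linearly dependent.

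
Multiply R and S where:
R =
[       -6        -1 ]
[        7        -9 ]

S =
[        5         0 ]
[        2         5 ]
RS =
[      -32        -5 ]
[       17       -45 ]

Matrix multiplication: (RS)[i][j] = sum over k of R[i][k] * S[k][j].
  (RS)[0][0] = (-6)*(5) + (-1)*(2) = -32
  (RS)[0][1] = (-6)*(0) + (-1)*(5) = -5
  (RS)[1][0] = (7)*(5) + (-9)*(2) = 17
  (RS)[1][1] = (7)*(0) + (-9)*(5) = -45
RS =
[      -32        -5 ]
[       17       -45 ]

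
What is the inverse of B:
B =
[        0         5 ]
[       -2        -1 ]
det(B) = 10
B⁻¹ =
[    -1/10      -1/2 ]
[      1/5         0 ]

For a 2×2 matrix B = [[a, b], [c, d]] with det(B) ≠ 0, B⁻¹ = (1/det(B)) * [[d, -b], [-c, a]].
det(B) = (0)*(-1) - (5)*(-2) = 0 + 10 = 10.
B⁻¹ = (1/10) * [[-1, -5], [2, 0]].
Dividing each entry by 10 and reducing:
B⁻¹ =
[    -1/10      -1/2 ]
[      1/5         0 ]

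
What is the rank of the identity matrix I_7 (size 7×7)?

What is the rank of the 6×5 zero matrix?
rank(I_7) = 7, rank(0) = 0

The identity I_7 has 7 columns that are the standard basis vectors e_1, …, e_7. These are linearly independent, so all 7 columns are pivots and rank(I_7) = 7.
The 6×5 zero matrix has every entry zero, so every row is the zero row and there are no pivots; rank(0) = 0.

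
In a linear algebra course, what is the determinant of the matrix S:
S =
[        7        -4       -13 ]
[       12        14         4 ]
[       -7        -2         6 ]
det(S) = 82

Expand along row 0 (cofactor expansion): det(S) = a*(e*i - f*h) - b*(d*i - f*g) + c*(d*h - e*g), where the 3×3 is [[a, b, c], [d, e, f], [g, h, i]].
Minor M_00 = (14)*(6) - (4)*(-2) = 84 + 8 = 92.
Minor M_01 = (12)*(6) - (4)*(-7) = 72 + 28 = 100.
Minor M_02 = (12)*(-2) - (14)*(-7) = -24 + 98 = 74.
det(S) = (7)*(92) - (-4)*(100) + (-13)*(74) = 644 + 400 - 962 = 82.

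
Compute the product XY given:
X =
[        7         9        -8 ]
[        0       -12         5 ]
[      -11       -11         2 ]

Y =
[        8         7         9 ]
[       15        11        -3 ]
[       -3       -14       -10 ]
XY =
[      215       260       116 ]
[     -195      -202       -14 ]
[     -259      -226       -86 ]

Matrix multiplication: (XY)[i][j] = sum over k of X[i][k] * Y[k][j].
  (XY)[0][0] = (7)*(8) + (9)*(15) + (-8)*(-3) = 215
  (XY)[0][1] = (7)*(7) + (9)*(11) + (-8)*(-14) = 260
  (XY)[0][2] = (7)*(9) + (9)*(-3) + (-8)*(-10) = 116
  (XY)[1][0] = (0)*(8) + (-12)*(15) + (5)*(-3) = -195
  (XY)[1][1] = (0)*(7) + (-12)*(11) + (5)*(-14) = -202
  (XY)[1][2] = (0)*(9) + (-12)*(-3) + (5)*(-10) = -14
  (XY)[2][0] = (-11)*(8) + (-11)*(15) + (2)*(-3) = -259
  (XY)[2][1] = (-11)*(7) + (-11)*(11) + (2)*(-14) = -226
  (XY)[2][2] = (-11)*(9) + (-11)*(-3) + (2)*(-10) = -86
XY =
[      215       260       116 ]
[     -195      -202       -14 ]
[     -259      -226       -86 ]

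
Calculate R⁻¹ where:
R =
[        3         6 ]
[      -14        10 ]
det(R) = 114
R⁻¹ =
[     5/57     -1/19 ]
[     7/57      1/38 ]

For a 2×2 matrix R = [[a, b], [c, d]] with det(R) ≠ 0, R⁻¹ = (1/det(R)) * [[d, -b], [-c, a]].
det(R) = (3)*(10) - (6)*(-14) = 30 + 84 = 114.
R⁻¹ = (1/114) * [[10, -6], [14, 3]].
Dividing each entry by 114 and reducing:
R⁻¹ =
[     5/57     -1/19 ]
[     7/57      1/38 ]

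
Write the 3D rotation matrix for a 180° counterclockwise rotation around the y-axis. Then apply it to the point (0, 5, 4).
R = [[-1, 0, 0], [0, 1, 0], [0, 0, -1]]; R·(0, 5, 4) = (0, 5, -4)

Rotation matrix for 180° around y-axis:
cos(180°) = -1, sin(180°) = 0
R = [[-1, 0, 0], [0, 1, 0], [0, 0, -1]]
Apply to (0, 5, 4): R·[0, 5, 4]ᵀ = (0, 5, -4)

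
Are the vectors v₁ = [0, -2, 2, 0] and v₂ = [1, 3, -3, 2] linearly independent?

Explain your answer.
Yes, linearly independent

Two vectors are linearly dependent iff one is a scalar multiple of the other.
No single scalar k satisfies v₂ = k·v₁ (the ratios of corresponding entries disagree), so v₁ and v₂ are linearly independent.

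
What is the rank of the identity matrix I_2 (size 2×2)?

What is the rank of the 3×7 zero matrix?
rank(I_2) = 2, rank(0) = 0

The identity I_2 has 2 columns that are the standard basis vectors e_1, …, e_2. These are linearly independent, so all 2 columns are pivots and rank(I_2) = 2.
The 3×7 zero matrix has every entry zero, so every row is the zero row and there are no pivots; rank(0) = 0.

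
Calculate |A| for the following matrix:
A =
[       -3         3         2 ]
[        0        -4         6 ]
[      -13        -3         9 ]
det(A) = -284

Expand along row 0 (cofactor expansion): det(A) = a*(e*i - f*h) - b*(d*i - f*g) + c*(d*h - e*g), where the 3×3 is [[a, b, c], [d, e, f], [g, h, i]].
Minor M_00 = (-4)*(9) - (6)*(-3) = -36 + 18 = -18.
Minor M_01 = (0)*(9) - (6)*(-13) = 0 + 78 = 78.
Minor M_02 = (0)*(-3) - (-4)*(-13) = 0 - 52 = -52.
det(A) = (-3)*(-18) - (3)*(78) + (2)*(-52) = 54 - 234 - 104 = -284.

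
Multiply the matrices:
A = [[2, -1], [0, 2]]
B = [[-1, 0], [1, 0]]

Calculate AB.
[[-3, 0], [2, 0]]

Each entry (i,j) of AB = sum over k of A[i][k]*B[k][j].
(AB)[0][0] = (2)*(-1) + (-1)*(1) = -3
(AB)[0][1] = (2)*(0) + (-1)*(0) = 0
(AB)[1][0] = (0)*(-1) + (2)*(1) = 2
(AB)[1][1] = (0)*(0) + (2)*(0) = 0
AB = [[-3, 0], [2, 0]]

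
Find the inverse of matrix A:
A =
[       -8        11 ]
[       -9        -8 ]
det(A) = 163
A⁻¹ =
[   -8/163   -11/163 ]
[    9/163    -8/163 ]

For a 2×2 matrix A = [[a, b], [c, d]] with det(A) ≠ 0, A⁻¹ = (1/det(A)) * [[d, -b], [-c, a]].
det(A) = (-8)*(-8) - (11)*(-9) = 64 + 99 = 163.
A⁻¹ = (1/163) * [[-8, -11], [9, -8]].
Dividing each entry by 163 and reducing:
A⁻¹ =
[   -8/163   -11/163 ]
[    9/163    -8/163 ]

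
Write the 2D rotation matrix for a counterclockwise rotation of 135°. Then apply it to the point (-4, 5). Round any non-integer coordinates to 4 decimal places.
R = [[-√2/2, -√2/2], [√2/2, -√2/2]]; R·(-4, 5) = (-0.7071, -6.3640)

Rotation matrix formula: R(θ) = [[cos θ, -sin θ], [sin θ, cos θ]]
For θ = 135°:
cos(135°) = -√2/2
sin(135°) = √2/2
R = [[-√2/2, -√2/2], [√2/2, -√2/2]]
Apply to (-4, 5): [-√2/2·-4 + (-√2/2)·5, √2/2·-4 + -√2/2·5] = (-0.7071, -6.3640)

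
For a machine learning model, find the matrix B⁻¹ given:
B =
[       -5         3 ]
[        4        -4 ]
det(B) = 8
B⁻¹ =
[     -1/2      -3/8 ]
[     -1/2      -5/8 ]

For a 2×2 matrix B = [[a, b], [c, d]] with det(B) ≠ 0, B⁻¹ = (1/det(B)) * [[d, -b], [-c, a]].
det(B) = (-5)*(-4) - (3)*(4) = 20 - 12 = 8.
B⁻¹ = (1/8) * [[-4, -3], [-4, -5]].
Dividing each entry by 8 and reducing:
B⁻¹ =
[     -1/2      -3/8 ]
[     -1/2      -5/8 ]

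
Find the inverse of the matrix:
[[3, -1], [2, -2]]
[[1/2, -1/4], [1/2, -3/4]]

For [[a,b],[c,d]], inverse = (1/det)·[[d,-b],[-c,a]]
det = 3·-2 - -1·2 = -4
Inverse = (1/-4)·[[-2, 1], [-2, 3]]
        = [[1/2, -1/4], [1/2, -3/4]]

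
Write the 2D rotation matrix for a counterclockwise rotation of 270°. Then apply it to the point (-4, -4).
R = [[0, 1], [-1, 0]]; R·(-4, -4) = (-4, 4)

Rotation matrix formula: R(θ) = [[cos θ, -sin θ], [sin θ, cos θ]]
For θ = 270°:
cos(270°) = 0
sin(270°) = -1
R = [[0, 1], [-1, 0]]
Apply to (-4, -4): [0·-4 + (1)·-4, -1·-4 + 0·-4] = (-4, 4)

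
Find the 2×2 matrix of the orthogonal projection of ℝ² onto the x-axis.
[[1, 0], [0, 0]]

The orthogonal projection onto the line spanned by a nonzero vector u = (a, b) has matrix P = (u uᵀ) / (uᵀ u) = (1/(a² + b²)) · [[a², ab], [ab, b²]].
Here u = (1, 0), so a² + b² = 1 + 0 = 1.
P = (1/1) · [[1, 0], [0, 0]] = [[1, 0], [0, 0]].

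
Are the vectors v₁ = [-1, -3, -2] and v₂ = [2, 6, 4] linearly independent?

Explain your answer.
No, linearly dependent (v₂ = -2·v₁)

Check whether there is a scalar k with v₂ = k·v₁.
Comparing components, k = -2 satisfies -2·[-1, -3, -2] = [2, 6, 4].
Since v₂ is a scalar multiple of v₁, the two vectors are linearly dependent.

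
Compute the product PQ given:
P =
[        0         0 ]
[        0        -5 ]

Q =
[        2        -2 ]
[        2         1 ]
PQ =
[        0         0 ]
[      -10        -5 ]

Matrix multiplication: (PQ)[i][j] = sum over k of P[i][k] * Q[k][j].
  (PQ)[0][0] = (0)*(2) + (0)*(2) = 0
  (PQ)[0][1] = (0)*(-2) + (0)*(1) = 0
  (PQ)[1][0] = (0)*(2) + (-5)*(2) = -10
  (PQ)[1][1] = (0)*(-2) + (-5)*(1) = -5
PQ =
[        0         0 ]
[      -10        -5 ]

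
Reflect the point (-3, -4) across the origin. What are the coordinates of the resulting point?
(3, 4)

Reflection across origin: (-3, -4) → (3, 4)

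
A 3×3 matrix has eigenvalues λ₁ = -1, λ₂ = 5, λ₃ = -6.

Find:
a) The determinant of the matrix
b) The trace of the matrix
det = 30, trace = -2

Two standard eigenvalue identities:
- det(A) equals the product of the eigenvalues (counted with multiplicity).
- trace(A) equals the sum of the eigenvalues.
det(A) = (-1)*(5)*(-6) = 30.
trace(A) = -1 + 5 - 6 = -2.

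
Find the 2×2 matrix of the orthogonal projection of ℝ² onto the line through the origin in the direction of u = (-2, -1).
[[4/5, 2/5], [2/5, 1/5]]

The orthogonal projection onto the line spanned by a nonzero vector u = (a, b) has matrix P = (u uᵀ) / (uᵀ u) = (1/(a² + b²)) · [[a², ab], [ab, b²]].
Here u = (-2, -1), so a² + b² = 4 + 1 = 5.
P = (1/5) · [[4, 2], [2, 1]] = [[4/5, 2/5], [2/5, 1/5]].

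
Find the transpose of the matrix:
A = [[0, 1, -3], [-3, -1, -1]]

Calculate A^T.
[[0, -3], [1, -1], [-3, -1]]

The transpose sends entry (i,j) to (j,i); rows become columns.
Row 0 of A: [0, 1, -3] -> column 0 of A^T.
Row 1 of A: [-3, -1, -1] -> column 1 of A^T.
A^T = [[0, -3], [1, -1], [-3, -1]]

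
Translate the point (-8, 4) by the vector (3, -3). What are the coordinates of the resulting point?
(-5, 1)

Translation by (3, -3):
x' = -8 + 3 = -5
y' = 4 + -3 = 1
Homogeneous matrix: [[1, 0, 3], [0, 1, -3], [0, 0, 1]]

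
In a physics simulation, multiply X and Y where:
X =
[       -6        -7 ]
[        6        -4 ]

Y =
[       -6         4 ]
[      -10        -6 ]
XY =
[      106        18 ]
[        4        48 ]

Matrix multiplication: (XY)[i][j] = sum over k of X[i][k] * Y[k][j].
  (XY)[0][0] = (-6)*(-6) + (-7)*(-10) = 106
  (XY)[0][1] = (-6)*(4) + (-7)*(-6) = 18
  (XY)[1][0] = (6)*(-6) + (-4)*(-10) = 4
  (XY)[1][1] = (6)*(4) + (-4)*(-6) = 48
XY =
[      106        18 ]
[        4        48 ]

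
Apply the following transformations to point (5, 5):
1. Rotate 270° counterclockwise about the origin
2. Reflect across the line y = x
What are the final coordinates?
(-5, 5)

Step 1: Rotate 270° → (5, -5)
Step 2: Reflect across the line y = x → (-5, 5)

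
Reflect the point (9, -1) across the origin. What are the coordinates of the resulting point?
(-9, 1)

Reflection across origin: (9, -1) → (-9, 1)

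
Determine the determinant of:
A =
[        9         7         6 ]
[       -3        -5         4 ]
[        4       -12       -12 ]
det(A) = 1168

Expand along row 0 (cofactor expansion): det(A) = a*(e*i - f*h) - b*(d*i - f*g) + c*(d*h - e*g), where the 3×3 is [[a, b, c], [d, e, f], [g, h, i]].
Minor M_00 = (-5)*(-12) - (4)*(-12) = 60 + 48 = 108.
Minor M_01 = (-3)*(-12) - (4)*(4) = 36 - 16 = 20.
Minor M_02 = (-3)*(-12) - (-5)*(4) = 36 + 20 = 56.
det(A) = (9)*(108) - (7)*(20) + (6)*(56) = 972 - 140 + 336 = 1168.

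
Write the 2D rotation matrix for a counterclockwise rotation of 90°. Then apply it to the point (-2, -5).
R = [[0, -1], [1, 0]]; R·(-2, -5) = (5, -2)

Rotation matrix formula: R(θ) = [[cos θ, -sin θ], [sin θ, cos θ]]
For θ = 90°:
cos(90°) = 0
sin(90°) = 1
R = [[0, -1], [1, 0]]
Apply to (-2, -5): [0·-2 + (-1)·-5, 1·-2 + 0·-5] = (5, -2)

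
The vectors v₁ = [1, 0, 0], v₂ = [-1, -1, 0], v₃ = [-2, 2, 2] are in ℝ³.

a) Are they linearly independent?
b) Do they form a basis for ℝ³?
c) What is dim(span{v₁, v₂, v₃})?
Yes independent, yes basis, dim = 3

Stack v₁, v₂, v₃ as rows of a 3×3 matrix.
[[1, 0, 0]; [-1, -1, 0]; [-2, 2, 2]] is already lower triangular with nonzero diagonal entries (1, -1, 2), so its determinant is the product of the diagonal entries, det = (1)·(-1)·(2) = -2 ≠ 0, and the rows are linearly independent.
Three linearly independent vectors in ℝ³ form a basis for ℝ³, so dim(span{v₁,v₂,v₃}) = 3.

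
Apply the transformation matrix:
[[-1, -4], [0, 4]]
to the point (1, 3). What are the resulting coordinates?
(-13, 12)

Matrix multiplication:
[[-1, -4], [0, 4]] × [1, 3]ᵀ
= [-1×1 + -4×3, 0×1 + 4×3]ᵀ
= [-13.0000, 12.0000]ᵀ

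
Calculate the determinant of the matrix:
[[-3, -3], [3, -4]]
21

For a 2×2 matrix [[a, b], [c, d]], det = ad - bc
det = (-3)(-4) - (-3)(3) = 12 - -9 = 21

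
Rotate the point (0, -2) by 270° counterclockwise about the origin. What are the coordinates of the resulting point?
(-2, 0)

Rotation matrix R(θ) = [[cos θ, -sin θ], [sin θ, cos θ]]; for θ = 270°:
R = [[0, 1], [-1, 0]]
Result: R × [0, -2]ᵀ = [0·0 + (1)·-2, -1·0 + (0)·-2]ᵀ = (-2, 0)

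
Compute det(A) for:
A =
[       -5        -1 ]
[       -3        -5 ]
det(A) = 22

For a 2×2 matrix [[a, b], [c, d]], det = a*d - b*c.
det(A) = (-5)*(-5) - (-1)*(-3) = 25 - 3 = 22.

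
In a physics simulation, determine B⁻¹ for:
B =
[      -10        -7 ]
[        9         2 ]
det(B) = 43
B⁻¹ =
[     2/43      7/43 ]
[    -9/43    -10/43 ]

For a 2×2 matrix B = [[a, b], [c, d]] with det(B) ≠ 0, B⁻¹ = (1/det(B)) * [[d, -b], [-c, a]].
det(B) = (-10)*(2) - (-7)*(9) = -20 + 63 = 43.
B⁻¹ = (1/43) * [[2, 7], [-9, -10]].
Dividing each entry by 43 and reducing:
B⁻¹ =
[     2/43      7/43 ]
[    -9/43    -10/43 ]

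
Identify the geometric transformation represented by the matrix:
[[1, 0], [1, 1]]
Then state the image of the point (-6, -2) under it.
vertical shear with factor 1; image of (-6, -2) is (-6, -8)

The matrix [[1, 0], [k, 1]] sends (x, y) to (x, 1x + y), leaving the x-coordinate fixed: a vertical shear.
The matrix [[1, 0], [1, 1]] represents: vertical shear with factor 1.
Applying it to (-6, -2): [1·-6 + 0·-2, 1·-6 + 1·-2] = (-6, -8).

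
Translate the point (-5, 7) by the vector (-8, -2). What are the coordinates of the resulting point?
(-13, 5)

Translation by (-8, -2):
x' = -5 + -8 = -13
y' = 7 + -2 = 5
Homogeneous matrix: [[1, 0, -8], [0, 1, -2], [0, 0, 1]]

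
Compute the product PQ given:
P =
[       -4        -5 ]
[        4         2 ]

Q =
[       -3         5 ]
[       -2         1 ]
PQ =
[       22       -25 ]
[      -16        22 ]

Matrix multiplication: (PQ)[i][j] = sum over k of P[i][k] * Q[k][j].
  (PQ)[0][0] = (-4)*(-3) + (-5)*(-2) = 22
  (PQ)[0][1] = (-4)*(5) + (-5)*(1) = -25
  (PQ)[1][0] = (4)*(-3) + (2)*(-2) = -16
  (PQ)[1][1] = (4)*(5) + (2)*(1) = 22
PQ =
[       22       -25 ]
[      -16        22 ]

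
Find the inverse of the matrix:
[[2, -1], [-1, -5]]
[[5/11, -1/11], [-1/11, -2/11]]

For [[a,b],[c,d]], inverse = (1/det)·[[d,-b],[-c,a]]
det = 2·-5 - -1·-1 = -11
Inverse = (1/-11)·[[-5, 1], [1, 2]]
        = [[5/11, -1/11], [-1/11, -2/11]]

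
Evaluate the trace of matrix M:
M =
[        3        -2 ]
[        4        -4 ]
tr(M) = 3 - 4 = -1

The trace of a square matrix is the sum of its diagonal entries.
Diagonal entries of M: M[0][0] = 3, M[1][1] = -4.
tr(M) = 3 - 4 = -1.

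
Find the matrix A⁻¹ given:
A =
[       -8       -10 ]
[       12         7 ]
det(A) = 64
A⁻¹ =
[     7/64      5/32 ]
[    -3/16      -1/8 ]

For a 2×2 matrix A = [[a, b], [c, d]] with det(A) ≠ 0, A⁻¹ = (1/det(A)) * [[d, -b], [-c, a]].
det(A) = (-8)*(7) - (-10)*(12) = -56 + 120 = 64.
A⁻¹ = (1/64) * [[7, 10], [-12, -8]].
Dividing each entry by 64 and reducing:
A⁻¹ =
[     7/64      5/32 ]
[    -3/16      -1/8 ]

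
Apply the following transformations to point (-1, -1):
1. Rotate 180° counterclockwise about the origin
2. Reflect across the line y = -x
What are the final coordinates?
(-1, -1)

Step 1: Rotate 180° → (1, 1)
Step 2: Reflect across the line y = -x → (-1, -1)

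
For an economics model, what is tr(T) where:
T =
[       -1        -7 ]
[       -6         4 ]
tr(T) = -1 + 4 = 3

The trace of a square matrix is the sum of its diagonal entries.
Diagonal entries of T: T[0][0] = -1, T[1][1] = 4.
tr(T) = -1 + 4 = 3.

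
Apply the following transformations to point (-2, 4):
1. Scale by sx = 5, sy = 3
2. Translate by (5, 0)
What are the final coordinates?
(-5, 12)

Step 1: Scale (-2, 4) by (sx, sy) = (5, 3) → (-10, 12)
Step 2: Translate by (5, 0) → (-5, 12)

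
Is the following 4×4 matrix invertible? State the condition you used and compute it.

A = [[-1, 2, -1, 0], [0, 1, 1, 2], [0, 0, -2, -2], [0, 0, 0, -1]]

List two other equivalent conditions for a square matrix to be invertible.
Yes, invertible; det(A) = -2 ≠ 0. Equivalent conditions: rank(A) = 4; Ax = 0 has only the trivial solution; 0 is not an eigenvalue; the columns of A are linearly independent.

To check invertibility, compute det(A).
The given matrix is triangular, so det(A) equals the product of its diagonal entries = -2 ≠ 0.
Since det(A) ≠ 0, A is invertible.
Equivalent conditions for a square matrix A to be invertible:
- rank(A) = 4 (full rank).
- The homogeneous system Ax = 0 has only the trivial solution x = 0.
- 0 is not an eigenvalue of A.
- The columns (equivalently rows) of A are linearly independent.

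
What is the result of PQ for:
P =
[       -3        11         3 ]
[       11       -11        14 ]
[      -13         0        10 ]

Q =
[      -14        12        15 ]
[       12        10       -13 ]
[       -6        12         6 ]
PQ =
[      156       110      -170 ]
[     -370       190       392 ]
[      122       -36      -135 ]

Matrix multiplication: (PQ)[i][j] = sum over k of P[i][k] * Q[k][j].
  (PQ)[0][0] = (-3)*(-14) + (11)*(12) + (3)*(-6) = 156
  (PQ)[0][1] = (-3)*(12) + (11)*(10) + (3)*(12) = 110
  (PQ)[0][2] = (-3)*(15) + (11)*(-13) + (3)*(6) = -170
  (PQ)[1][0] = (11)*(-14) + (-11)*(12) + (14)*(-6) = -370
  (PQ)[1][1] = (11)*(12) + (-11)*(10) + (14)*(12) = 190
  (PQ)[1][2] = (11)*(15) + (-11)*(-13) + (14)*(6) = 392
  (PQ)[2][0] = (-13)*(-14) + (0)*(12) + (10)*(-6) = 122
  (PQ)[2][1] = (-13)*(12) + (0)*(10) + (10)*(12) = -36
  (PQ)[2][2] = (-13)*(15) + (0)*(-13) + (10)*(6) = -135
PQ =
[      156       110      -170 ]
[     -370       190       392 ]
[      122       -36      -135 ]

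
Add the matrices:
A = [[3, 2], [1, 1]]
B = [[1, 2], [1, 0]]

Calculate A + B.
[[4, 4], [2, 1]]

Add corresponding elements:
(3)+(1)=4
(2)+(2)=4
(1)+(1)=2
(1)+(0)=1
A + B = [[4, 4], [2, 1]]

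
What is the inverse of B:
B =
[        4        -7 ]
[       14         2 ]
det(B) = 106
B⁻¹ =
[     1/53     7/106 ]
[    -7/53      2/53 ]

For a 2×2 matrix B = [[a, b], [c, d]] with det(B) ≠ 0, B⁻¹ = (1/det(B)) * [[d, -b], [-c, a]].
det(B) = (4)*(2) - (-7)*(14) = 8 + 98 = 106.
B⁻¹ = (1/106) * [[2, 7], [-14, 4]].
Dividing each entry by 106 and reducing:
B⁻¹ =
[     1/53     7/106 ]
[    -7/53      2/53 ]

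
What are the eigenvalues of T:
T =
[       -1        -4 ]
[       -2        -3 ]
λ = -5, 1

Solve det(T - λI) = 0. For a 2×2 matrix the characteristic equation is λ² - (trace)λ + det = 0.
trace(T) = a + d = -1 - 3 = -4.
det(T) = a*d - b*c = (-1)*(-3) - (-4)*(-2) = 3 - 8 = -5.
Characteristic equation: λ² - (-4)λ + (-5) = 0.
Discriminant = (-4)² - 4*(-5) = 16 + 20 = 36.
λ = (-4 ± √36) / 2 = (-4 ± 6) / 2 = -5, 1.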